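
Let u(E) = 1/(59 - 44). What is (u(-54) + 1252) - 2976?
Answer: -25859/15 ≈ -1723.9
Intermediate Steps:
u(E) = 1/15
(u(-54) + 1252) - 2976 = (1/15 + 1252) - 2976 = 18781/15 - 2976 = -25859/15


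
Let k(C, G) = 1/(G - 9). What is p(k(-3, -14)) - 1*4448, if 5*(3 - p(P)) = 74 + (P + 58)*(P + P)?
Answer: -2358701/529 ≈ -4458.8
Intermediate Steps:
k(C, G) = 1/(-9 + G)
p(P) = -59/5 - 2*P*(58 + P)/5 (p(P) = 3 - (74 + (P + 58)*(P + P))/5 = 3 - (74 + (58 + P)*(2*P))/5 = 3 - (74 + 2*P*(58 + P))/5 = 3 + (-74/5 - 2*P*(58 + P)/5) = -59/5 - 2*P*(58 + P)/5)
p(k(-3, -14)) - 1*4448 = (-59/5 - 116/(5*(-9 - 14)) - 2/(5*(-9 - 14)²)) - 1*4448 = (-59/5 - 116/5/(-23) - 2*(1/(-23))²/5) - 4448 = (-59/5 - 116/5*(-1/23) - 2*(-1/23)²/5) - 4448 = (-59/5 + 116/115 - ⅖*1/529) - 4448 = (-59/5 + 116/115 - 2/2645) - 4448 = -5709/529 - 4448 = -2358701/529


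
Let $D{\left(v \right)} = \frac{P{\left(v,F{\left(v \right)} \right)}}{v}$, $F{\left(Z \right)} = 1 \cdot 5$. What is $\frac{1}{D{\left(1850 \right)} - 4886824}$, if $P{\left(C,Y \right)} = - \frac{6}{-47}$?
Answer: $- \frac{43475}{212454673397} \approx -2.0463 \cdot 10^{-7}$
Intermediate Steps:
$F{\left(Z \right)} = 5$
$P{\left(C,Y \right)} = \frac{6}{47}$ ($P{\left(C,Y \right)} = \left(-6\right) \left(- \frac{1}{47}\right) = \frac{6}{47}$)
$D{\left(v \right)} = \frac{6}{47 v}$
$\frac{1}{D{\left(1850 \right)} - 4886824} = \frac{1}{\frac{6}{47 \cdot 1850} - 4886824} = \frac{1}{\frac{6}{47} \cdot \frac{1}{1850} - 4886824} = \frac{1}{\frac{3}{43475} - 4886824} = \frac{1}{- \frac{212454673397}{43475}} = - \frac{43475}{212454673397}$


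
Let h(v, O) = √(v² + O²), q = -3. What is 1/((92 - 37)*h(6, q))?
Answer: √5/825 ≈ 0.0027104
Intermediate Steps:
h(v, O) = √(O² + v²)
1/((92 - 37)*h(6, q)) = 1/((92 - 37)*√((-3)² + 6²)) = 1/(55*√(9 + 36)) = 1/(55*√45) = 1/(55*(3*√5)) = 1/(165*√5) = √5/825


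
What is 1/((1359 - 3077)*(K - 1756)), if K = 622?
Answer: 1/1948212 ≈ 5.1329e-7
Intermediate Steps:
1/((1359 - 3077)*(K - 1756)) = 1/((1359 - 3077)*(622 - 1756)) = 1/(-1718*(-1134)) = 1/1948212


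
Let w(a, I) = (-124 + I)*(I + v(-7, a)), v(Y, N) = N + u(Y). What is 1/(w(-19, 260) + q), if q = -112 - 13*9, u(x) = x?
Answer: 1/31595 ≈ 3.1651e-5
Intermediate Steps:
v(Y, N) = N + Y
w(a, I) = (-124 + I)*(-7 + I + a) (w(a, I) = (-124 + I)*(I + (a - 7)) = (-124 + I)*(I + (-7 + a)) = (-124 + I)*(-7 + I + a))
q = -229 (q = -112 - 13*9 = -112 - 117 = -229)
1/(w(-19, 260) + q) = 1/((868 + 260**2 - 131*260 - 124*(-19) + 260*(-19)) - 229) = 1/((868 + 67600 - 34060 + 2356 - 4940) - 229) = 1/(31824 - 229) = 1/31595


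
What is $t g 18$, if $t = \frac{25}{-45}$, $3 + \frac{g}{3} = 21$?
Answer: $-540$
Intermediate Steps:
$g = 54$ ($g = -9 + 3 \cdot 21 = -9 + 63 = 54$)
$t = - \frac{5}{9}$ ($t = 25 \left(- \frac{1}{45}\right) = - \frac{5}{9} \approx -0.55556$)
$t g 18 = \left(- \frac{5}{9}\right) 54 \cdot 18 = \left(-30\right) 18 = -540$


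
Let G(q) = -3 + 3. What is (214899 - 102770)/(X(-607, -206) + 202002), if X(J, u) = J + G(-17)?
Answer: 112129/201395 ≈ 0.55676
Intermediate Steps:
G(q) = 0
X(J, u) = J (X(J, u) = J + 0 = J)
(214899 - 102770)/(X(-607, -206) + 202002) = (214899 - 102770)/(-607 + 202002) = 112129/201395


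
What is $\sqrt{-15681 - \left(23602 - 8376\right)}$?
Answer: $i \sqrt{30907} \approx 175.8 i$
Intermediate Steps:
$\sqrt{-15681 - \left(23602 - 8376\right)} = \sqrt{-15681 - 15226} = \sqrt{-30907} = i \sqrt{30907}$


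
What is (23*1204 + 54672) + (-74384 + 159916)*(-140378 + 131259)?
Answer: -779883944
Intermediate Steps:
(23*1204 + 54672) + (-74384 + 159916)*(-140378 + 131259) = (27692 + 54672) + 85532*(-9119) = 82364 - 779966308 = -779883944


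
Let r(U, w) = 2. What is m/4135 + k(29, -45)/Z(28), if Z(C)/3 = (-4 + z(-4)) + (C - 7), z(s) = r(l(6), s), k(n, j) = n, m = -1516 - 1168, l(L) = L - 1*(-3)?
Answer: -33073/235695 ≈ -0.14032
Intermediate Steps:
l(L) = 3 + L (l(L) = L + 3 = 3 + L)
m = -2684
z(s) = 2
Z(C) = -27 + 3*C (Z(C) = 3*((-4 + 2) + (C - 7)) = 3*(-2 + (-7 + C)) = 3*(-9 + C) = -27 + 3*C)
m/4135 + k(29, -45)/Z(28) = -2684/4135 + 29/(-27 + 3*28) = -2684*1/4135 + 29/(-27 + 84) = -2684/4135 + 29/57 = -33073/235695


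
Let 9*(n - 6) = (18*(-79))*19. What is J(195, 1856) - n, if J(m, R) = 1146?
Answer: 4142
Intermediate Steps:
n = -2996 (n = 6 + ((18*(-79))*19)/9 = 6 + (-1422*19)/9 = 6 + (1/9)*(-27018) = 6 - 3002 = -2996)
J(195, 1856) - n = 1146 - 1*(-2996) = 1146 + 2996 = 4142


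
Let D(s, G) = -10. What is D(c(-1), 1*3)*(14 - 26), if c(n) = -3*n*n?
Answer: 120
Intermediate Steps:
c(n) = -3*n**2
D(c(-1), 1*3)*(14 - 26) = -10*(14 - 26) = -10*(-12) = 120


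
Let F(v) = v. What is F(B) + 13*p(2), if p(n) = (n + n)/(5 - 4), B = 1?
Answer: 53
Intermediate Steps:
p(n) = 2*n (p(n) = (2*n)/1 = (2*n)*1 = 2*n)
F(B) + 13*p(2) = 1 + 13*(2*2) = 1 + 13*4 = 1 + 52 = 53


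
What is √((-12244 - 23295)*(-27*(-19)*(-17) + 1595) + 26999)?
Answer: 7*√5168937 ≈ 15915.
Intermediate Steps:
√((-12244 - 23295)*(-27*(-19)*(-17) + 1595) + 26999) = √(-35539*(513*(-17) + 1595) + 26999) = √(-35539*(-8721 + 1595) + 26999) = √(-35539*(-7126) + 26999) = √(253250914 + 26999) = √253277913 = 7*√5168937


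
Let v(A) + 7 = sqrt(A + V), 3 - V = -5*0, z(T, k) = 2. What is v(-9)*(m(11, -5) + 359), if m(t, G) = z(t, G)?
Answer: -2527 + 361*I*sqrt(6) ≈ -2527.0 + 884.27*I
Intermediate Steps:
m(t, G) = 2
V = 3 (V = 3 - (-5)*0 = 3 - 1*0 = 3 + 0 = 3)
v(A) = -7 + sqrt(3 + A) (v(A) = -7 + sqrt(A + 3) = -7 + sqrt(3 + A))
v(-9)*(m(11, -5) + 359) = (-7 + sqrt(3 - 9))*(2 + 359) = (-7 + sqrt(-6))*361 = (-7 + I*sqrt(6))*361 = -2527 + 361*I*sqrt(6)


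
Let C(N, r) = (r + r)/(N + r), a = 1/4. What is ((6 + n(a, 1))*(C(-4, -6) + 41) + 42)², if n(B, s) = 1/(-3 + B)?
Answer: 236913664/3025 ≈ 78319.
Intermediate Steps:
a = ¼ ≈ 0.25000
C(N, r) = 2*r/(N + r) (C(N, r) = (2*r)/(N + r) = 2*r/(N + r))
((6 + n(a, 1))*(C(-4, -6) + 41) + 42)² = ((6 + 1/(-3 + ¼))*(2*(-6)/(-4 - 6) + 41) + 42)² = ((6 + 1/(-11/4))*(2*(-6)/(-10) + 41) + 42)² = ((6 - 4/11)*(2*(-6)*(-⅒) + 41) + 42)² = (62*(6/5 + 41)/11 + 42)² = ((62/11)*(211/5) + 42)² = (13082/55 + 42)² = (15392/55)² = 236913664/3025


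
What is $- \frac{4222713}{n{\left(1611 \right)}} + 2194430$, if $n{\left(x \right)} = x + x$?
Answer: $\frac{2355410249}{1074} \approx 2.1931 \cdot 10^{6}$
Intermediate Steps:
$n{\left(x \right)} = 2 x$
$- \frac{4222713}{n{\left(1611 \right)}} + 2194430 = - \frac{4222713}{2 \cdot 1611} + 2194430 = - \frac{4222713}{3222} + 2194430 = \left(-4222713\right) \frac{1}{3222} + 2194430 = - \frac{1407571}{1074} + 2194430 = \frac{2355410249}{1074}$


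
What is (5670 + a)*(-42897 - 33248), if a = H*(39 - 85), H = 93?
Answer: -105993840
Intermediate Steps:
a = -4278 (a = 93*(39 - 85) = 93*(-46) = -4278)
(5670 + a)*(-42897 - 33248) = (5670 - 4278)*(-42897 - 33248) = 1392*(-76145) = -105993840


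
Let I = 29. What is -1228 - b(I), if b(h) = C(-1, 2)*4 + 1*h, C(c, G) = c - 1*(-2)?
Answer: -1261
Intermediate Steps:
C(c, G) = 2 + c (C(c, G) = c + 2 = 2 + c)
b(h) = 4 + h (b(h) = (2 - 1)*4 + 1*h = 1*4 + h = 4 + h)
-1228 - b(I) = -1228 - (4 + 29) = -1228 - 1*33 = -1228 - 33 = -1261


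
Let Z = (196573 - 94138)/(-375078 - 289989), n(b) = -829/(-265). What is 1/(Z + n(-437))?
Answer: 58747585/174731756 ≈ 0.33622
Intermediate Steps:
n(b) = 829/265 (n(b) = -829*(-1/265) = 829/265)
Z = -34145/221689 (Z = 102435/(-665067) = 102435*(-1/665067) = -34145/221689 ≈ -0.15402)
1/(Z + n(-437)) = 1/(-34145/221689 + 829/265) = 1/(174731756/58747585) = 58747585/174731756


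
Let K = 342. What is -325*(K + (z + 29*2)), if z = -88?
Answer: -101400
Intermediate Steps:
-325*(K + (z + 29*2)) = -325*(342 + (-88 + 29*2)) = -325*(342 + (-88 + 58)) = -325*(342 - 30) = -325*312 = -101400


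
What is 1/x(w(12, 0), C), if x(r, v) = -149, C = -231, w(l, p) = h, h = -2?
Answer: -1/149 ≈ -0.0067114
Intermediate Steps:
w(l, p) = -2
1/x(w(12, 0), C) = 1/(-149) = -1/149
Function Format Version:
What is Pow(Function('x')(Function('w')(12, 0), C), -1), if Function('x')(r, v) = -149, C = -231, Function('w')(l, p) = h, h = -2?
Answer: Rational(-1, 149) ≈ -0.0067114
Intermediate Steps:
Function('w')(l, p) = -2
Pow(Function('x')(Function('w')(12, 0), C), -1) = Pow(-149, -1) = Rational(-1, 149)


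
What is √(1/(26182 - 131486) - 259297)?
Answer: I*√718831727194214/52652 ≈ 509.21*I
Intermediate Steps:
√(1/(26182 - 131486) - 259297) = √(1/(-105304) - 259297) = √(-1/105304 - 259297) = √(-27305011289/105304) = I*√718831727194214/52652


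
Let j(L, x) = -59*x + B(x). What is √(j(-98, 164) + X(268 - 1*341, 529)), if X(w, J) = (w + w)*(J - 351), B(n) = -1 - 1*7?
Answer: 14*I*√182 ≈ 188.87*I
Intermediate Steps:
B(n) = -8 (B(n) = -1 - 7 = -8)
X(w, J) = 2*w*(-351 + J) (X(w, J) = (2*w)*(-351 + J) = 2*w*(-351 + J))
j(L, x) = -8 - 59*x (j(L, x) = -59*x - 8 = -8 - 59*x)
√(j(-98, 164) + X(268 - 1*341, 529)) = √((-8 - 59*164) + 2*(268 - 1*341)*(-351 + 529)) = √((-8 - 9676) + 2*(268 - 341)*178) = √(-9684 + 2*(-73)*178) = √(-9684 - 25988) = √(-35672) = 14*I*√182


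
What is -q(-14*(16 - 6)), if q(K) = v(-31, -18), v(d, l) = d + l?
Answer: 49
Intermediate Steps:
q(K) = -49 (q(K) = -31 - 18 = -49)
-q(-14*(16 - 6)) = -1*(-49) = 49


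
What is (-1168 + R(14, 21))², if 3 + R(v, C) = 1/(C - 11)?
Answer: 137100681/100 ≈ 1.3710e+6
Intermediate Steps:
R(v, C) = -3 + 1/(-11 + C) (R(v, C) = -3 + 1/(C - 11) = -3 + 1/(-11 + C))
(-1168 + R(14, 21))² = (-1168 + (34 - 3*21)/(-11 + 21))² = (-1168 + (34 - 63)/10)² = (-1168 + (⅒)*(-29))² = (-1168 - 29/10)² = (-11709/10)² = 137100681/100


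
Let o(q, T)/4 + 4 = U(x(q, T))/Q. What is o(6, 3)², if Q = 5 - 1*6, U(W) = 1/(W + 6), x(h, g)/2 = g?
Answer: 2401/9 ≈ 266.78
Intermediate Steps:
x(h, g) = 2*g
U(W) = 1/(6 + W)
Q = -1 (Q = 5 - 6 = -1)
o(q, T) = -16 - 4/(6 + 2*T) (o(q, T) = -16 + 4*(1/((6 + 2*T)*(-1))) = -16 + 4*(-1/(6 + 2*T)) = -16 - 4/(6 + 2*T))
o(6, 3)² = (2*(-25 - 8*3)/(3 + 3))² = (2*(-25 - 24)/6)² = (2*(⅙)*(-49))² = (-49/3)² = 2401/9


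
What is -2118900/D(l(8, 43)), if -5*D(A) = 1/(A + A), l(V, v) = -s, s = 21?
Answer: -444969000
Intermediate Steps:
l(V, v) = -21 (l(V, v) = -1*21 = -21)
D(A) = -1/(10*A) (D(A) = -1/(5*(A + A)) = -1/(2*A)/5 = -1/(10*A))
-2118900/D(l(8, 43)) = -2118900/((-⅒/(-21))) = -2118900/((-⅒*(-1/21))) = -2118900/1/210 = -2118900*210 = -444969000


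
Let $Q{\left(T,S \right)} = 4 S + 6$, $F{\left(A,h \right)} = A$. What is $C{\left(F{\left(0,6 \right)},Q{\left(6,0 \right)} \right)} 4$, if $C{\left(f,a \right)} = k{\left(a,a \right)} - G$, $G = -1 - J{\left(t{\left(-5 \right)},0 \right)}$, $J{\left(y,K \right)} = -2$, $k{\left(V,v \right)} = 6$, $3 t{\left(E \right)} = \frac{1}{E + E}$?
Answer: $20$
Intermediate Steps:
$t{\left(E \right)} = \frac{1}{6 E}$ ($t{\left(E \right)} = \frac{1}{3 \left(E + E\right)} = \frac{1}{3 \cdot 2 E} = \frac{\frac{1}{2} \frac{1}{E}}{3} = \frac{1}{6 E}$)
$G = 1$ ($G = -1 - -2 = -1 + 2 = 1$)
$Q{\left(T,S \right)} = 6 + 4 S$
$C{\left(f,a \right)} = 5$ ($C{\left(f,a \right)} = 6 - 1 = 5$)
$C{\left(F{\left(0,6 \right)},Q{\left(6,0 \right)} \right)} 4 = 5 \cdot 4 = 20$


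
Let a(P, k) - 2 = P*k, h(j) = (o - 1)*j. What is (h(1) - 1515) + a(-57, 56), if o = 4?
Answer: -4702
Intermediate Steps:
h(j) = 3*j (h(j) = (4 - 1)*j = 3*j)
a(P, k) = 2 + P*k
(h(1) - 1515) + a(-57, 56) = (3*1 - 1515) + (2 - 57*56) = (3 - 1515) + (2 - 3192) = -1512 - 3190 = -4702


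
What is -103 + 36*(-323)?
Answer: -11731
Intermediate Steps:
-103 + 36*(-323) = -103 - 11628 = -11731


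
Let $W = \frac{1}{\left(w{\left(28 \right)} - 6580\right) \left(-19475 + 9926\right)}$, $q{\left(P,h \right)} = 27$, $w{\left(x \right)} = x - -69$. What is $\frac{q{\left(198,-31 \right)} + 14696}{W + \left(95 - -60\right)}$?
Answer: $\frac{911444496741}{9595455886} \approx 94.987$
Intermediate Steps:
$w{\left(x \right)} = 69 + x$ ($w{\left(x \right)} = x + 69 = 69 + x$)
$W = \frac{1}{61906167}$ ($W = \frac{1}{\left(\left(69 + 28\right) - 6580\right) \left(-19475 + 9926\right)} = \frac{1}{\left(97 - 6580\right) \left(-9549\right)} = \frac{1}{\left(-6483\right) \left(-9549\right)} = \frac{1}{61906167} \approx 1.6153 \cdot 10^{-8}$)
$\frac{q{\left(198,-31 \right)} + 14696}{W + \left(95 - -60\right)} = \frac{27 + 14696}{\frac{1}{61906167} + \left(95 - -60\right)} = \frac{14723}{\frac{1}{61906167} + \left(95 + 60\right)} = \frac{14723}{\frac{1}{61906167} + 155} = \frac{14723}{\frac{9595455886}{61906167}} = 14723 \cdot \frac{61906167}{9595455886} = \frac{911444496741}{9595455886}$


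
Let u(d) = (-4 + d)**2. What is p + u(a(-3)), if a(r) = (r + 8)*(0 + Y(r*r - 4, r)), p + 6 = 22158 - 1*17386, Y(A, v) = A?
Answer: 5207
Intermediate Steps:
p = 4766 (p = -6 + (22158 - 1*17386) = -6 + (22158 - 17386) = -6 + 4772 = 4766)
a(r) = (-4 + r**2)*(8 + r) (a(r) = (r + 8)*(0 + (r*r - 4)) = (8 + r)*(0 + (r**2 - 4)) = (8 + r)*(0 + (-4 + r**2)) = (8 + r)*(-4 + r**2) = (-4 + r**2)*(8 + r))
p + u(a(-3)) = 4766 + (-4 + (-4 + (-3)**2)*(8 - 3))**2 = 4766 + (-4 + (-4 + 9)*5)**2 = 4766 + (-4 + 5*5)**2 = 4766 + (-4 + 25)**2 = 4766 + 21**2 = 4766 + 441 = 5207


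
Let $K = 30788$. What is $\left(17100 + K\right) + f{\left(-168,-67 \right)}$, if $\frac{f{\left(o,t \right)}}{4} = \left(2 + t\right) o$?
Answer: $91568$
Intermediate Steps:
$f{\left(o,t \right)} = 4 o \left(2 + t\right)$ ($f{\left(o,t \right)} = 4 \left(2 + t\right) o = 4 o \left(2 + t\right)$)
$\left(17100 + K\right) + f{\left(-168,-67 \right)} = \left(17100 + 30788\right) + 4 \left(-168\right) \left(2 - 67\right) = 47888 + 4 \left(-168\right) \left(-65\right) = 47888 + 43680 = 91568$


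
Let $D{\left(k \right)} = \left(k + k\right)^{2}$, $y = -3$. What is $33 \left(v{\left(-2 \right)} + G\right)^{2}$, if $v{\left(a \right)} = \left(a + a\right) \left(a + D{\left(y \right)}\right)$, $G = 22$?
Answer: $428868$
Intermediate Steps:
$D{\left(k \right)} = 4 k^{2}$ ($D{\left(k \right)} = \left(2 k\right)^{2} = 4 k^{2}$)
$v{\left(a \right)} = 2 a \left(36 + a\right)$ ($v{\left(a \right)} = \left(a + a\right) \left(a + 4 \left(-3\right)^{2}\right) = 2 a \left(a + 4 \cdot 9\right) = 2 a \left(a + 36\right) = 2 a \left(36 + a\right)$)
$33 \left(v{\left(-2 \right)} + G\right)^{2} = 33 \left(2 \left(-2\right) \left(36 - 2\right) + 22\right)^{2} = 33 \left(2 \left(-2\right) 34 + 22\right)^{2} = 33 \left(-136 + 22\right)^{2} = 33 \left(-114\right)^{2} = 33 \cdot 12996 = 428868$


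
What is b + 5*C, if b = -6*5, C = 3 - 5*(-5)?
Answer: 110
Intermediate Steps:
C = 28 (C = 3 + 25 = 28)
b = -30
b + 5*C = -30 + 5*28 = -30 + 140 = 110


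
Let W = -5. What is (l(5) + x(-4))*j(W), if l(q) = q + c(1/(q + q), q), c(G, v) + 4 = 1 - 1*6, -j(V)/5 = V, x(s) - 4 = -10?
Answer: -250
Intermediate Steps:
x(s) = -6 (x(s) = 4 - 10 = -6)
j(V) = -5*V
c(G, v) = -9 (c(G, v) = -4 + (1 - 1*6) = -4 + (1 - 6) = -4 - 5 = -9)
l(q) = -9 + q (l(q) = q - 9 = -9 + q)
(l(5) + x(-4))*j(W) = ((-9 + 5) - 6)*(-5*(-5)) = (-4 - 6)*25 = -10*25 = -250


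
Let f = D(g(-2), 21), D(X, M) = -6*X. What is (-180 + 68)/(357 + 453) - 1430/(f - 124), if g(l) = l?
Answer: 286439/22680 ≈ 12.630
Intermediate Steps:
f = 12 (f = -6*(-2) = 12)
(-180 + 68)/(357 + 453) - 1430/(f - 124) = (-180 + 68)/(357 + 453) - 1430/(12 - 124) = -112/810 - 1430/(-112) = -112*1/810 - 1/112*(-1430) = -56/405 + 715/56 = 286439/22680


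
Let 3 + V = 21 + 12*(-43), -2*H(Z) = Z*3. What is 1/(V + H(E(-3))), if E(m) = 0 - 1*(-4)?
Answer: -1/504 ≈ -0.0019841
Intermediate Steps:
E(m) = 4 (E(m) = 0 + 4 = 4)
H(Z) = -3*Z/2 (H(Z) = -Z*3/2 = -3*Z/2)
V = -498 (V = -3 + (21 + 12*(-43)) = -3 + (21 - 516) = -3 - 495 = -498)
1/(V + H(E(-3))) = 1/(-498 - 3/2*4) = 1/(-498 - 6) = 1/(-504) = -1/504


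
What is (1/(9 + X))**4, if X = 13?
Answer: 1/234256 ≈ 4.2688e-6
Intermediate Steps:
(1/(9 + X))**4 = (1/(9 + 13))**4 = (1/22)**4 = 1/234256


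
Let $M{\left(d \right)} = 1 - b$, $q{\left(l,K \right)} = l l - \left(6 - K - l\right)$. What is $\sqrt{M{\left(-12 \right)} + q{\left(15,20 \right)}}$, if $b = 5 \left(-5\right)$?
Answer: $2 \sqrt{70} \approx 16.733$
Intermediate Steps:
$b = -25$
$q{\left(l,K \right)} = -6 + K + l + l^{2}$ ($q{\left(l,K \right)} = l^{2} - \left(6 - K - l\right) = l^{2} + \left(-6 + K + l\right) = -6 + K + l + l^{2}$)
$M{\left(d \right)} = 26$ ($M{\left(d \right)} = 1 - -25 = 1 + 25 = 26$)
$\sqrt{M{\left(-12 \right)} + q{\left(15,20 \right)}} = \sqrt{26 + \left(-6 + 20 + 15 + 15^{2}\right)} = \sqrt{26 + \left(-6 + 20 + 15 + 225\right)} = \sqrt{26 + 254} = \sqrt{280} = 2 \sqrt{70}$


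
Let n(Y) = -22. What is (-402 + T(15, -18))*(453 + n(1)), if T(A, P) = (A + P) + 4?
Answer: -172831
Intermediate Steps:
T(A, P) = 4 + A + P
(-402 + T(15, -18))*(453 + n(1)) = (-402 + (4 + 15 - 18))*(453 - 22) = (-402 + 1)*431 = -401*431 = -172831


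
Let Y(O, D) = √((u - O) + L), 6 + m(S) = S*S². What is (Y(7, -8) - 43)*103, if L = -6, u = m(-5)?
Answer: -4429 + 1236*I ≈ -4429.0 + 1236.0*I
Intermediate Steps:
m(S) = -6 + S³ (m(S) = -6 + S*S² = -6 + S³)
u = -131 (u = -6 + (-5)³ = -6 - 125 = -131)
Y(O, D) = √(-137 - O) (Y(O, D) = √((-131 - O) - 6) = √(-137 - O))
(Y(7, -8) - 43)*103 = (√(-137 - 1*7) - 43)*103 = (√(-137 - 7) - 43)*103 = (√(-144) - 43)*103 = (12*I - 43)*103 = (-43 + 12*I)*103 = -4429 + 1236*I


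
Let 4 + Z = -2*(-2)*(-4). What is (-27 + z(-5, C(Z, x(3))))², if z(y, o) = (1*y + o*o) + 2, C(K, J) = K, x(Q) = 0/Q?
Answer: 136900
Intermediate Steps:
Z = -20 (Z = -4 - 2*(-2)*(-4) = -4 + 4*(-4) = -4 - 16 = -20)
x(Q) = 0
z(y, o) = 2 + y + o² (z(y, o) = (y + o²) + 2 = 2 + y + o²)
(-27 + z(-5, C(Z, x(3))))² = (-27 + (2 - 5 + (-20)²))² = (-27 + (2 - 5 + 400))² = (-27 + 397)² = 370² = 136900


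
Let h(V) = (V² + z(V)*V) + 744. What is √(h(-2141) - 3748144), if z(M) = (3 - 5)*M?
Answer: I*√8331281 ≈ 2886.4*I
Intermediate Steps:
z(M) = -2*M
h(V) = 744 - V² (h(V) = (V² + (-2*V)*V) + 744 = (V² - 2*V²) + 744 = -V² + 744 = 744 - V²)
√(h(-2141) - 3748144) = √((744 - 1*(-2141)²) - 3748144) = √((744 - 1*4583881) - 3748144) = √((744 - 4583881) - 3748144) = √(-4583137 - 3748144) = √(-8331281) = I*√8331281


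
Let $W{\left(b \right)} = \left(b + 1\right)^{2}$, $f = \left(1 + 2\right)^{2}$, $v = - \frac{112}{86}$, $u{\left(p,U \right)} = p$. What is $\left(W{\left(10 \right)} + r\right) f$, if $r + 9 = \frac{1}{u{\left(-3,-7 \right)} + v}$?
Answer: $\frac{186093}{185} \approx 1005.9$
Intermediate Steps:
$v = - \frac{56}{43}$ ($v = \left(-112\right) \frac{1}{86} = - \frac{56}{43} \approx -1.3023$)
$f = 9$ ($f = 3^{2} = 9$)
$W{\left(b \right)} = \left(1 + b\right)^{2}$
$r = - \frac{1708}{185}$ ($r = -9 + \frac{1}{-3 - \frac{56}{43}} = -9 + \frac{1}{- \frac{185}{43}} = -9 - \frac{43}{185} = - \frac{1708}{185} \approx -9.2324$)
$\left(W{\left(10 \right)} + r\right) f = \left(\left(1 + 10\right)^{2} - \frac{1708}{185}\right) 9 = \left(11^{2} - \frac{1708}{185}\right) 9 = \left(121 - \frac{1708}{185}\right) 9 = \frac{20677}{185} \cdot 9 = \frac{186093}{185}$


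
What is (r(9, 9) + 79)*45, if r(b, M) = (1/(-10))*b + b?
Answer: 7839/2 ≈ 3919.5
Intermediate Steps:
r(b, M) = 9*b/10 (r(b, M) = (1*(-⅒))*b + b = -b/10 + b = 9*b/10)
(r(9, 9) + 79)*45 = ((9/10)*9 + 79)*45 = (81/10 + 79)*45 = (871/10)*45 = 7839/2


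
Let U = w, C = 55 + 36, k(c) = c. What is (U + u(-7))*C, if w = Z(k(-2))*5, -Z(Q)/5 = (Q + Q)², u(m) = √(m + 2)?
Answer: -36400 + 91*I*√5 ≈ -36400.0 + 203.48*I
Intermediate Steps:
u(m) = √(2 + m)
Z(Q) = -20*Q² (Z(Q) = -5*(Q + Q)² = -5*4*Q² = -20*Q²)
C = 91
w = -400 (w = -20*(-2)²*5 = -20*4*5 = -80*5 = -400)
U = -400
(U + u(-7))*C = (-400 + √(2 - 7))*91 = (-400 + √(-5))*91 = (-400 + I*√5)*91 = -36400 + 91*I*√5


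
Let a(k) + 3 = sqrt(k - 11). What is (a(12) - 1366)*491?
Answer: -671688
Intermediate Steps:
a(k) = -3 + sqrt(-11 + k) (a(k) = -3 + sqrt(k - 11) = -3 + sqrt(-11 + k))
(a(12) - 1366)*491 = ((-3 + sqrt(-11 + 12)) - 1366)*491 = ((-3 + sqrt(1)) - 1366)*491 = ((-3 + 1) - 1366)*491 = (-2 - 1366)*491 = -1368*491 = -671688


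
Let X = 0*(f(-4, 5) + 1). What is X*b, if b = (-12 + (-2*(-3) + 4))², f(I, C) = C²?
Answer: 0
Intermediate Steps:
X = 0 (X = 0*(5² + 1) = 0*(25 + 1) = 0*26 = 0)
b = 4 (b = (-12 + (6 + 4))² = (-12 + 10)² = (-2)² = 4)
X*b = 0*4 = 0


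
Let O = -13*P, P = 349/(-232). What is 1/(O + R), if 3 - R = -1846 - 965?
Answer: 232/657385 ≈ 0.00035291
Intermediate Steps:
P = -349/232 (P = 349*(-1/232) = -349/232 ≈ -1.5043)
R = 2814 (R = 3 - (-1846 - 965) = 3 - 1*(-2811) = 3 + 2811 = 2814)
O = 4537/232 (O = -13*(-349/232) = 4537/232 ≈ 19.556)
1/(O + R) = 1/(4537/232 + 2814) = 1/(657385/232) = 232/657385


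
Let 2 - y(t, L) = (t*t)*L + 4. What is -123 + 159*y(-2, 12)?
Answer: -8073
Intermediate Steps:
y(t, L) = -2 - L*t**2 (y(t, L) = 2 - ((t*t)*L + 4) = 2 - (t**2*L + 4) = 2 - (L*t**2 + 4) = 2 - (4 + L*t**2) = 2 + (-4 - L*t**2) = -2 - L*t**2)
-123 + 159*y(-2, 12) = -123 + 159*(-2 - 1*12*(-2)**2) = -123 + 159*(-2 - 1*12*4) = -123 + 159*(-2 - 48) = -123 + 159*(-50) = -123 - 7950 = -8073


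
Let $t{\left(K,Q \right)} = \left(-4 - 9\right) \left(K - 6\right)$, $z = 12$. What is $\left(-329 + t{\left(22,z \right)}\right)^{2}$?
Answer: $288369$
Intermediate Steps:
$t{\left(K,Q \right)} = 78 - 13 K$ ($t{\left(K,Q \right)} = - 13 \left(-6 + K\right) = 78 - 13 K$)
$\left(-329 + t{\left(22,z \right)}\right)^{2} = \left(-329 + \left(78 - 286\right)\right)^{2} = \left(-329 - 208\right)^{2} = \left(-537\right)^{2} = 288369$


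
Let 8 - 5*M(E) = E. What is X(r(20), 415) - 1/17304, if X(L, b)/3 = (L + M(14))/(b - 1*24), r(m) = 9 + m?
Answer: 7213813/33829320 ≈ 0.21324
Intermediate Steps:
M(E) = 8/5 - E/5
X(L, b) = 3*(-6/5 + L)/(-24 + b) (X(L, b) = 3*((L + (8/5 - ⅕*14))/(b - 1*24)) = 3*((L + (8/5 - 14/5))/(b - 24)) = 3*((L - 6/5)/(-24 + b)) = 3*((-6/5 + L)/(-24 + b)) = 3*(-6/5 + L)/(-24 + b))
X(r(20), 415) - 1/17304 = 3*(-6 + 5*(9 + 20))/(5*(-24 + 415)) - 1/17304 = (⅗)*(-6 + 5*29)/391 - 1*1/17304 = (⅗)*(1/391)*(-6 + 145) - 1/17304 = (⅗)*(1/391)*139 - 1/17304 = 417/1955 - 1/17304 = 7213813/33829320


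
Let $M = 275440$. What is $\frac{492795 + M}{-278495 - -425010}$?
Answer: $\frac{153647}{29303} \approx 5.2434$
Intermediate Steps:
$\frac{492795 + M}{-278495 - -425010} = \frac{492795 + 275440}{-278495 - -425010} = \frac{768235}{-278495 + 425010} = \frac{768235}{146515} = 768235 \cdot \frac{1}{146515} = \frac{153647}{29303}$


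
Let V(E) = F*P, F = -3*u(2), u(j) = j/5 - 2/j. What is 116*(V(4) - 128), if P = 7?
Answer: -66932/5 ≈ -13386.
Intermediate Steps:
u(j) = -2/j + j/5 (u(j) = j*(⅕) - 2/j = j/5 - 2/j = -2/j + j/5)
F = 9/5 (F = -3*(-2/2 + (⅕)*2) = -3*(-2*½ + ⅖) = -3*(-1 + ⅖) = -3*(-⅗) = 9/5 ≈ 1.8000)
V(E) = 63/5 (V(E) = (9/5)*7 = 63/5)
116*(V(4) - 128) = 116*(63/5 - 128) = 116*(-577/5) = -66932/5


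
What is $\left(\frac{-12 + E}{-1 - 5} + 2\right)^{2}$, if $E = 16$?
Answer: $\frac{16}{9} \approx 1.7778$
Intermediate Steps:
$\left(\frac{-12 + E}{-1 - 5} + 2\right)^{2} = \left(\frac{-12 + 16}{-1 - 5} + 2\right)^{2} = \left(\frac{4}{-6} + 2\right)^{2} = \left(4 \left(- \frac{1}{6}\right) + 2\right)^{2} = \left(- \frac{2}{3} + 2\right)^{2} = \left(\frac{4}{3}\right)^{2} = \frac{16}{9}$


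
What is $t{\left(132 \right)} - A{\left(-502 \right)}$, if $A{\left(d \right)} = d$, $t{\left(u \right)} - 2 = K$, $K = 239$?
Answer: $743$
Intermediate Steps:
$t{\left(u \right)} = 241$ ($t{\left(u \right)} = 2 + 239 = 241$)
$t{\left(132 \right)} - A{\left(-502 \right)} = 241 - -502 = 241 + 502 = 743$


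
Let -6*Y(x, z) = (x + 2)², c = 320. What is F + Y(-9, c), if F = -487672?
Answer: -2926081/6 ≈ -4.8768e+5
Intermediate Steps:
Y(x, z) = -(2 + x)²/6 (Y(x, z) = -(x + 2)²/6 = -(2 + x)²/6)
F + Y(-9, c) = -487672 - (2 - 9)²/6 = -487672 - ⅙*(-7)² = -487672 - ⅙*49 = -487672 - 49/6 = -2926081/6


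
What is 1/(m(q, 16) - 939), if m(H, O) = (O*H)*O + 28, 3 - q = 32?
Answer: -1/8335 ≈ -0.00011998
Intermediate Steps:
q = -29 (q = 3 - 1*32 = 3 - 32 = -29)
m(H, O) = 28 + H*O² (m(H, O) = (H*O)*O + 28 = H*O² + 28 = 28 + H*O²)
1/(m(q, 16) - 939) = 1/((28 - 29*16²) - 939) = 1/((28 - 29*256) - 939) = 1/((28 - 7424) - 939) = 1/(-7396 - 939) = 1/(-8335) = -1/8335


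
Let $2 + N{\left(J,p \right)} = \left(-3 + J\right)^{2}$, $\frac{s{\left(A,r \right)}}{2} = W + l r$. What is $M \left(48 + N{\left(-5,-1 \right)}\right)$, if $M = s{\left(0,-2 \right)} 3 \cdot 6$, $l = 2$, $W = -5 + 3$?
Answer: $-23760$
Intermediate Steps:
$W = -2$
$s{\left(A,r \right)} = -4 + 4 r$ ($s{\left(A,r \right)} = 2 \left(-2 + 2 r\right) = -4 + 4 r$)
$N{\left(J,p \right)} = -2 + \left(-3 + J\right)^{2}$
$M = -216$ ($M = \left(-4 + 4 \left(-2\right)\right) 3 \cdot 6 = \left(-4 - 8\right) 3 \cdot 6 = \left(-12\right) 3 \cdot 6 = \left(-36\right) 6 = -216$)
$M \left(48 + N{\left(-5,-1 \right)}\right) = - 216 \left(48 - \left(2 - \left(-3 - 5\right)^{2}\right)\right) = - 216 \left(48 - \left(2 - \left(-8\right)^{2}\right)\right) = - 216 \left(48 + \left(-2 + 64\right)\right) = - 216 \left(48 + 62\right) = \left(-216\right) 110 = -23760$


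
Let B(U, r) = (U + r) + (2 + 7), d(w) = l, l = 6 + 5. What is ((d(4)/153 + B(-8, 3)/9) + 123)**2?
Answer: 357134404/23409 ≈ 15256.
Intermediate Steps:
l = 11
d(w) = 11
B(U, r) = 9 + U + r (B(U, r) = (U + r) + 9 = 9 + U + r)
((d(4)/153 + B(-8, 3)/9) + 123)**2 = ((11/153 + (9 - 8 + 3)/9) + 123)**2 = ((11*(1/153) + 4*(1/9)) + 123)**2 = ((11/153 + 4/9) + 123)**2 = (79/153 + 123)**2 = (18898/153)**2 = 357134404/23409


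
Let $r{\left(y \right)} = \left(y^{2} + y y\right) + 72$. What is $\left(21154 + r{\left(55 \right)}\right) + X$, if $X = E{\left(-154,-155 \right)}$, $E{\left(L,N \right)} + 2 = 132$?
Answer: $27406$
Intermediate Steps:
$E{\left(L,N \right)} = 130$ ($E{\left(L,N \right)} = -2 + 132 = 130$)
$X = 130$
$r{\left(y \right)} = 72 + 2 y^{2}$ ($r{\left(y \right)} = \left(y^{2} + y^{2}\right) + 72 = 2 y^{2} + 72 = 72 + 2 y^{2}$)
$\left(21154 + r{\left(55 \right)}\right) + X = \left(21154 + \left(72 + 2 \cdot 55^{2}\right)\right) + 130 = \left(21154 + \left(72 + 2 \cdot 3025\right)\right) + 130 = \left(21154 + \left(72 + 6050\right)\right) + 130 = \left(21154 + 6122\right) + 130 = 27276 + 130 = 27406$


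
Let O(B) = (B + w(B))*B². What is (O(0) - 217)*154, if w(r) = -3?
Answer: -33418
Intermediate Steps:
O(B) = B²*(-3 + B) (O(B) = (B - 3)*B² = (-3 + B)*B² = B²*(-3 + B))
(O(0) - 217)*154 = (0²*(-3 + 0) - 217)*154 = (0*(-3) - 217)*154 = (0 - 217)*154 = -217*154 = -33418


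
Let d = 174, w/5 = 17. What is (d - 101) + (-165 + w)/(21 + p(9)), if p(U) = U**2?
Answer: 3683/51 ≈ 72.216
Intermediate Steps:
w = 85 (w = 5*17 = 85)
(d - 101) + (-165 + w)/(21 + p(9)) = (174 - 101) + (-165 + 85)/(21 + 9**2) = 73 - 80/(21 + 81) = 73 - 80/102 = 73 - 80*1/102 = 73 - 40/51 = 3683/51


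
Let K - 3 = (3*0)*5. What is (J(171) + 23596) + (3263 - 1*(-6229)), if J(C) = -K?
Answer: 33085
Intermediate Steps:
K = 3 (K = 3 + (3*0)*5 = 3 + 0*5 = 3 + 0 = 3)
J(C) = -3
(J(171) + 23596) + (3263 - 1*(-6229)) = (-3 + 23596) + (3263 - 1*(-6229)) = 23593 + (3263 + 6229) = 23593 + 9492 = 33085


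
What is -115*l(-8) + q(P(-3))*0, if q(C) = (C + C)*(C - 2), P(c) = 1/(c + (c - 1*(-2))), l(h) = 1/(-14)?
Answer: 115/14 ≈ 8.2143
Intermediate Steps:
l(h) = -1/14
P(c) = 1/(2 + 2*c) (P(c) = 1/(c + (c + 2)) = 1/(c + (2 + c)) = 1/(2 + 2*c))
q(C) = 2*C*(-2 + C) (q(C) = (2*C)*(-2 + C) = 2*C*(-2 + C))
-115*l(-8) + q(P(-3))*0 = -115*(-1/14) + (2*(1/(2*(1 - 3)))*(-2 + 1/(2*(1 - 3))))*0 = 115/14 + (2*((1/2)/(-2))*(-2 + (1/2)/(-2)))*0 = 115/14 + (2*((1/2)*(-1/2))*(-2 + (1/2)*(-1/2)))*0 = 115/14 + (2*(-1/4)*(-2 - 1/4))*0 = 115/14 + (2*(-1/4)*(-9/4))*0 = 115/14 + (9/8)*0 = 115/14 + 0 = 115/14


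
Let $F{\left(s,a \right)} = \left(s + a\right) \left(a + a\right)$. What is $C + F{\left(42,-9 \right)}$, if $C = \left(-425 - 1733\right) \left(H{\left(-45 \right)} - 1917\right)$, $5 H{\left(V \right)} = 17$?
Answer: $\frac{20644774}{5} \approx 4.129 \cdot 10^{6}$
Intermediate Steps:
$H{\left(V \right)} = \frac{17}{5}$ ($H{\left(V \right)} = \frac{1}{5} \cdot 17 = \frac{17}{5}$)
$F{\left(s,a \right)} = 2 a \left(a + s\right)$ ($F{\left(s,a \right)} = \left(a + s\right) 2 a = 2 a \left(a + s\right)$)
$C = \frac{20647744}{5}$ ($C = \left(-425 - 1733\right) \left(\frac{17}{5} - 1917\right) = \left(-2158\right) \left(- \frac{9568}{5}\right) = \frac{20647744}{5} \approx 4.1295 \cdot 10^{6}$)
$C + F{\left(42,-9 \right)} = \frac{20647744}{5} + 2 \left(-9\right) \left(-9 + 42\right) = \frac{20647744}{5} + 2 \left(-9\right) 33 = \frac{20647744}{5} - 594 = \frac{20644774}{5}$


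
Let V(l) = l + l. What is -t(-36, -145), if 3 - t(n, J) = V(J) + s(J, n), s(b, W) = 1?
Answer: -292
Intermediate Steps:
V(l) = 2*l
t(n, J) = 2 - 2*J (t(n, J) = 3 - (2*J + 1) = 3 - (1 + 2*J) = 3 + (-1 - 2*J) = 2 - 2*J)
-t(-36, -145) = -(2 - 2*(-145)) = -(2 + 290) = -1*292 = -292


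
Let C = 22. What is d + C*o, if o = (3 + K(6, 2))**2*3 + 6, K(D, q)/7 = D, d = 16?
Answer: 133798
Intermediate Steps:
K(D, q) = 7*D
o = 6081 (o = (3 + 7*6)**2*3 + 6 = (3 + 42)**2*3 + 6 = 45**2*3 + 6 = 2025*3 + 6 = 6075 + 6 = 6081)
d + C*o = 16 + 22*6081 = 16 + 133782 = 133798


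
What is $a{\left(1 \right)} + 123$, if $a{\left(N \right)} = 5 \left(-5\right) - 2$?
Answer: $96$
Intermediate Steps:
$a{\left(N \right)} = -27$ ($a{\left(N \right)} = -25 - 2 = -27$)
$a{\left(1 \right)} + 123 = -27 + 123 = 96$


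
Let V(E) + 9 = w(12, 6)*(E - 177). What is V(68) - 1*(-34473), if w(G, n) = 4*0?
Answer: 34464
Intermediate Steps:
w(G, n) = 0
V(E) = -9 (V(E) = -9 + 0*(E - 177) = -9 + 0*(-177 + E) = -9 + 0 = -9)
V(68) - 1*(-34473) = -9 - 1*(-34473) = -9 + 34473 = 34464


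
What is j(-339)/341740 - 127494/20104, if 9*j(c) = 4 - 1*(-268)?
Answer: -1000313081/157737420 ≈ -6.3416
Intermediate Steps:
j(c) = 272/9 (j(c) = (4 - 1*(-268))/9 = (4 + 268)/9 = (⅑)*272 = 272/9)
j(-339)/341740 - 127494/20104 = (272/9)/341740 - 127494/20104 = (272/9)*(1/341740) - 127494*1/20104 = 68/768915 - 63747/10052 = -1000313081/157737420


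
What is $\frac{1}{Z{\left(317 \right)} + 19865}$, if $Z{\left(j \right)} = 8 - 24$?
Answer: $\frac{1}{19849} \approx 5.038 \cdot 10^{-5}$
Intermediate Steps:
$Z{\left(j \right)} = -16$ ($Z{\left(j \right)} = 8 - 24 = -16$)
$\frac{1}{Z{\left(317 \right)} + 19865} = \frac{1}{-16 + 19865} = \frac{1}{19849}$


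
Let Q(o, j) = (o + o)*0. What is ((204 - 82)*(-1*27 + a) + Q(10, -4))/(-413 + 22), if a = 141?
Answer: -13908/391 ≈ -35.570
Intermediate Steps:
Q(o, j) = 0 (Q(o, j) = (2*o)*0 = 0)
((204 - 82)*(-1*27 + a) + Q(10, -4))/(-413 + 22) = ((204 - 82)*(-1*27 + 141) + 0)/(-413 + 22) = (122*(-27 + 141) + 0)/(-391) = (122*114 + 0)*(-1/391) = (13908 + 0)*(-1/391) = 13908*(-1/391) = -13908/391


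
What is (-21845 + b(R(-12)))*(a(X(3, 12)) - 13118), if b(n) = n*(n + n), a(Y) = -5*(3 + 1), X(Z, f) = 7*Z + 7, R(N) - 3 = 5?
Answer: 285317946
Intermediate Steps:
R(N) = 8 (R(N) = 3 + 5 = 8)
X(Z, f) = 7 + 7*Z
a(Y) = -20 (a(Y) = -5*4 = -20)
b(n) = 2*n² (b(n) = n*(2*n) = 2*n²)
(-21845 + b(R(-12)))*(a(X(3, 12)) - 13118) = (-21845 + 2*8²)*(-20 - 13118) = (-21845 + 2*64)*(-13138) = (-21845 + 128)*(-13138) = -21717*(-13138) = 285317946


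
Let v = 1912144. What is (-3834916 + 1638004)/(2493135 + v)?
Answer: -2196912/4405279 ≈ -0.49870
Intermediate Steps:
(-3834916 + 1638004)/(2493135 + v) = (-3834916 + 1638004)/(2493135 + 1912144) = -2196912/4405279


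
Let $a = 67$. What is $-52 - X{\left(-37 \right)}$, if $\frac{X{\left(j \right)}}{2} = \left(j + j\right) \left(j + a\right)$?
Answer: $4388$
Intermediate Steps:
$X{\left(j \right)} = 4 j \left(67 + j\right)$ ($X{\left(j \right)} = 2 \left(j + j\right) \left(j + 67\right) = 2 \cdot 2 j \left(67 + j\right) = 4 j \left(67 + j\right)$)
$-52 - X{\left(-37 \right)} = -52 - 4 \left(-37\right) \left(67 - 37\right) = -52 - 4 \left(-37\right) 30 = -52 - -4440 = -52 + 4440 = 4388$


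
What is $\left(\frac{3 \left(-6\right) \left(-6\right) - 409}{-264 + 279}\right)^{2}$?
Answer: $\frac{90601}{225} \approx 402.67$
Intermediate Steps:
$\left(\frac{3 \left(-6\right) \left(-6\right) - 409}{-264 + 279}\right)^{2} = \left(\frac{\left(-18\right) \left(-6\right) - 409}{15}\right)^{2} = \left(\left(108 - 409\right) \frac{1}{15}\right)^{2} = \left(\left(-301\right) \frac{1}{15}\right)^{2} = \left(- \frac{301}{15}\right)^{2} = \frac{90601}{225}$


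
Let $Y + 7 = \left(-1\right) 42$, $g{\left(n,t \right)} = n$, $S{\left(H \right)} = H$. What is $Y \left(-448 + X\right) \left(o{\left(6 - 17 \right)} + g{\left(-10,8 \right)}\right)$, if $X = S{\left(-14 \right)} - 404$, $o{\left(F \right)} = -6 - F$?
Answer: $-212170$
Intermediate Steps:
$Y = -49$ ($Y = -7 - 42 = -49$)
$X = -418$ ($X = -14 - 404 = -418$)
$Y \left(-448 + X\right) \left(o{\left(6 - 17 \right)} + g{\left(-10,8 \right)}\right) = - 49 \left(-448 - 418\right) \left(\left(-6 - \left(6 - 17\right)\right) - 10\right) = - 49 \left(- 866 \left(\left(-6 - \left(6 - 17\right)\right) - 10\right)\right) = - 49 \left(- 866 \left(\left(-6 - -11\right) - 10\right)\right) = - 49 \left(- 866 \left(\left(-6 + 11\right) - 10\right)\right) = - 49 \left(- 866 \left(5 - 10\right)\right) = - 49 \left(\left(-866\right) \left(-5\right)\right) = \left(-49\right) 4330 = -212170$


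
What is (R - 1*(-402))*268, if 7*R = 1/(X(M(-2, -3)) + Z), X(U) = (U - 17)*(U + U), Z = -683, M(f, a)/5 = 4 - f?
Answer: 73153012/679 ≈ 1.0774e+5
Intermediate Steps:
M(f, a) = 20 - 5*f (M(f, a) = 5*(4 - f) = 20 - 5*f)
X(U) = 2*U*(-17 + U) (X(U) = (-17 + U)*(2*U) = 2*U*(-17 + U))
R = 1/679 (R = 1/(7*(2*(20 - 5*(-2))*(-17 + (20 - 5*(-2))) - 683)) = 1/(7*(2*(20 + 10)*(-17 + (20 + 10)) - 683)) = 1/(7*(2*30*(-17 + 30) - 683)) = 1/(7*(2*30*13 - 683)) = 1/(7*(780 - 683)) = (⅐)/97 = (⅐)*(1/97) = 1/679 ≈ 0.0014728)
(R - 1*(-402))*268 = (1/679 - 1*(-402))*268 = (1/679 + 402)*268 = (272959/679)*268 = 73153012/679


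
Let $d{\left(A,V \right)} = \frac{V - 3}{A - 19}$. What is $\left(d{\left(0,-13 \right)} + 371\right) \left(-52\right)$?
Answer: $- \frac{367380}{19} \approx -19336.0$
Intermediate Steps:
$d{\left(A,V \right)} = \frac{-3 + V}{-19 + A}$
$\left(d{\left(0,-13 \right)} + 371\right) \left(-52\right) = \left(\frac{-3 - 13}{-19 + 0} + 371\right) \left(-52\right) = \left(\frac{1}{-19} \left(-16\right) + 371\right) \left(-52\right) = \left(\left(- \frac{1}{19}\right) \left(-16\right) + 371\right) \left(-52\right) = \left(\frac{16}{19} + 371\right) \left(-52\right) = \frac{7065}{19} \left(-52\right) = - \frac{367380}{19}$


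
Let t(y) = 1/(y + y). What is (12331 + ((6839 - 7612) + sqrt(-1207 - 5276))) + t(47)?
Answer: 1086453/94 + I*sqrt(6483) ≈ 11558.0 + 80.517*I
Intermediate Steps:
t(y) = 1/(2*y)
(12331 + ((6839 - 7612) + sqrt(-1207 - 5276))) + t(47) = (12331 + ((6839 - 7612) + sqrt(-1207 - 5276))) + (1/2)/47 = (12331 + (-773 + sqrt(-6483))) + (1/2)*(1/47) = (12331 + (-773 + I*sqrt(6483))) + 1/94 = (11558 + I*sqrt(6483)) + 1/94 = 1086453/94 + I*sqrt(6483)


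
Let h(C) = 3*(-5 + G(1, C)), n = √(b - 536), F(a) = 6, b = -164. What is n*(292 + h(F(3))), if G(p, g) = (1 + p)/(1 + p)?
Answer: 2800*I*√7 ≈ 7408.1*I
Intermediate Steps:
G(p, g) = 1
n = 10*I*√7 (n = √(-164 - 536) = √(-700) = 10*I*√7 ≈ 26.458*I)
h(C) = -12 (h(C) = 3*(-5 + 1) = 3*(-4) = -12)
n*(292 + h(F(3))) = (10*I*√7)*(292 - 12) = (10*I*√7)*280 = 2800*I*√7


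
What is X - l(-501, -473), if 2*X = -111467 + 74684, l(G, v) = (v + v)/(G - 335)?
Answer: -349460/19 ≈ -18393.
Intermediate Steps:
l(G, v) = 2*v/(-335 + G) (l(G, v) = (2*v)/(-335 + G) = 2*v/(-335 + G))
X = -36783/2 (X = (-111467 + 74684)/2 = (1/2)*(-36783) = -36783/2 ≈ -18392.)
X - l(-501, -473) = -36783/2 - 2*(-473)/(-335 - 501) = -36783/2 - 2*(-473)/(-836) = -36783/2 - 2*(-473)*(-1)/836 = -36783/2 - 1*43/38 = -36783/2 - 43/38 = -349460/19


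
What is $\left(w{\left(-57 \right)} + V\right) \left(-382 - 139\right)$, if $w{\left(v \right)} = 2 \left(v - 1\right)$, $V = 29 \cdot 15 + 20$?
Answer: $-176619$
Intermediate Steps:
$V = 455$ ($V = 435 + 20 = 455$)
$w{\left(v \right)} = -2 + 2 v$ ($w{\left(v \right)} = 2 \left(-1 + v\right) = -2 + 2 v$)
$\left(w{\left(-57 \right)} + V\right) \left(-382 - 139\right) = \left(\left(-2 + 2 \left(-57\right)\right) + 455\right) \left(-382 - 139\right) = \left(\left(-2 - 114\right) + 455\right) \left(-521\right) = \left(-116 + 455\right) \left(-521\right) = 339 \left(-521\right) = -176619$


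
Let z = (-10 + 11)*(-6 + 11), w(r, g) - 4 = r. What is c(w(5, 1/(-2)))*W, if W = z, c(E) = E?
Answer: 45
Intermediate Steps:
w(r, g) = 4 + r
z = 5 (z = 1*5 = 5)
W = 5
c(w(5, 1/(-2)))*W = (4 + 5)*5 = 9*5 = 45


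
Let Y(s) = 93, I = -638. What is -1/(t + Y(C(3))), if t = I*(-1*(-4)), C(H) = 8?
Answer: 1/2459 ≈ 0.00040667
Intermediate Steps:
t = -2552 (t = -(-638)*(-4) = -638*4 = -2552)
-1/(t + Y(C(3))) = -1/(-2552 + 93) = -1/(-2459) = -1*(-1/2459) = 1/2459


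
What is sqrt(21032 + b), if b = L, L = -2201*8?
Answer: 4*sqrt(214) ≈ 58.515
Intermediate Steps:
L = -17608
b = -17608
sqrt(21032 + b) = sqrt(21032 - 17608) = sqrt(3424) = 4*sqrt(214)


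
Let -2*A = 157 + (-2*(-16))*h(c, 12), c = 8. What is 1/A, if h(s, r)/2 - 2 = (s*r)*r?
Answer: -2/74013 ≈ -2.7022e-5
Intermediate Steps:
h(s, r) = 4 + 2*s*r**2 (h(s, r) = 4 + 2*((s*r)*r) = 4 + 2*((r*s)*r) = 4 + 2*(s*r**2) = 4 + 2*s*r**2)
A = -74013/2 (A = -(157 + (-2*(-16))*(4 + 2*8*12**2))/2 = -(157 + 32*(4 + 2*8*144))/2 = -(157 + 32*(4 + 2304))/2 = -(157 + 32*2308)/2 = -(157 + 73856)/2 = -1/2*74013 = -74013/2 ≈ -37007.)
1/A = 1/(-74013/2) = -2/74013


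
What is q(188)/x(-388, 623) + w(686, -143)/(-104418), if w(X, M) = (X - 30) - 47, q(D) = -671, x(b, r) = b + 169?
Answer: 2590041/846946 ≈ 3.0581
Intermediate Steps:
x(b, r) = 169 + b
w(X, M) = -77 + X (w(X, M) = (-30 + X) - 47 = -77 + X)
q(188)/x(-388, 623) + w(686, -143)/(-104418) = -671/(169 - 388) + (-77 + 686)/(-104418) = -671/(-219) + 609*(-1/104418) = -671*(-1/219) - 203/34806 = 671/219 - 203/34806 = 2590041/846946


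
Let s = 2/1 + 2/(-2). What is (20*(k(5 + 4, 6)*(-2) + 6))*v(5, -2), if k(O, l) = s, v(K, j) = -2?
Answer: -160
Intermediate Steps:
s = 1 (s = 2*1 + 2*(-½) = 2 - 1 = 1)
k(O, l) = 1
(20*(k(5 + 4, 6)*(-2) + 6))*v(5, -2) = (20*(1*(-2) + 6))*(-2) = (20*(-2 + 6))*(-2) = (20*4)*(-2) = 80*(-2) = -160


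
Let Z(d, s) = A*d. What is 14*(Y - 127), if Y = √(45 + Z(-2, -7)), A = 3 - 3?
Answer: -1778 + 42*√5 ≈ -1684.1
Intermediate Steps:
A = 0
Z(d, s) = 0 (Z(d, s) = 0*d = 0)
Y = 3*√5 (Y = √(45 + 0) = √45 = 3*√5 ≈ 6.7082)
14*(Y - 127) = 14*(3*√5 - 127) = 14*(-127 + 3*√5) = -1778 + 42*√5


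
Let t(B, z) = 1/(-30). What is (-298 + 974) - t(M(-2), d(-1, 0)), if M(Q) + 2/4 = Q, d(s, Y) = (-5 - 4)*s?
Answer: 20281/30 ≈ 676.03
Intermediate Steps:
d(s, Y) = -9*s
M(Q) = -½ + Q
t(B, z) = -1/30
(-298 + 974) - t(M(-2), d(-1, 0)) = (-298 + 974) - 1*(-1/30) = 676 + 1/30 = 20281/30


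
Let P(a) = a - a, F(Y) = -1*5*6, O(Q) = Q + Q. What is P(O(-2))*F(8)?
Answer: 0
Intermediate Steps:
O(Q) = 2*Q
F(Y) = -30 (F(Y) = -5*6 = -30)
P(a) = 0
P(O(-2))*F(8) = 0*(-30) = 0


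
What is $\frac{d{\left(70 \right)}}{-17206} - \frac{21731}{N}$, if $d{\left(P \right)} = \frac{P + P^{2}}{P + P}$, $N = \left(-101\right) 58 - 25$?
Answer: $\frac{747389479}{202445796} \approx 3.6918$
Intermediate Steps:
$N = -5883$ ($N = -5858 - 25 = -5883$)
$d{\left(P \right)} = \frac{P + P^{2}}{2 P}$
$\frac{d{\left(70 \right)}}{-17206} - \frac{21731}{N} = \frac{\frac{1}{2} + \frac{1}{2} \cdot 70}{-17206} - \frac{21731}{-5883} = \left(\frac{1}{2} + 35\right) \left(- \frac{1}{17206}\right) - - \frac{21731}{5883} = \frac{71}{2} \left(- \frac{1}{17206}\right) + \frac{21731}{5883} = - \frac{71}{34412} + \frac{21731}{5883} = \frac{747389479}{202445796}$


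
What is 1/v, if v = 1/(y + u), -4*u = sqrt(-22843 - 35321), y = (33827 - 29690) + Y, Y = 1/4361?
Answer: 18041458/4361 - I*sqrt(14541)/2 ≈ 4137.0 - 60.293*I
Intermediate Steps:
Y = 1/4361 ≈ 0.00022931
y = 18041458/4361 (y = (33827 - 29690) + 1/4361 = 4137 + 1/4361 = 18041458/4361 ≈ 4137.0)
u = -I*sqrt(14541)/2 (u = -sqrt(-22843 - 35321)/4 = -I*sqrt(14541)/2 ≈ -60.293*I)
v = 1/(18041458/4361 - I*sqrt(14541)/2) ≈ 0.00024167 + 3.522e-6*I
1/v = 1/(314715193352/1302253372468717 + 38036642*I*sqrt(14541)/1302253372468717)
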